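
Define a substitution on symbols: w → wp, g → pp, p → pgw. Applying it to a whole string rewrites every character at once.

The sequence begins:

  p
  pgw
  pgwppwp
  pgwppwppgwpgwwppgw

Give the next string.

pgwppwppgwpgwwppgwpgwppwppgwppwpwppgwpgwppwp

Replace each of the 18 characters of pgwppwppgwpgwwppgw in place — pgw pp wp pgw pgw wp pgw pgw pp wp pgw pp wp wp pgw pgw pp wp — and concatenate.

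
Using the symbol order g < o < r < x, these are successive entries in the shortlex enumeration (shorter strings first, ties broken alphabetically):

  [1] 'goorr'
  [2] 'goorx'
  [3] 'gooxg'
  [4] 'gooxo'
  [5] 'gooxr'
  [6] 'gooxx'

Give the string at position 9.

gorgr

Advancing 3 positions from gooxx through gooxx → gorgg → gorgo reaches term 9.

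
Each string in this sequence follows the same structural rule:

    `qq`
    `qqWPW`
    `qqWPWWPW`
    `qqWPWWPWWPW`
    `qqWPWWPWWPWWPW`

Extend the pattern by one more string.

Every step adds WPW to the end: s(k+1) = s(k)·WPW.
One more step from qqWPWWPWWPWWPW gives the answer.

qqWPWWPWWPWWPWWPW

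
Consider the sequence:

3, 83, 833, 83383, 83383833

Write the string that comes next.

8338383383383

From term 3 onward, concatenate the last term with the second-to-last: 83·3 = 833, 833·83 = 83383, …
The next term joins 83383833 and 83383.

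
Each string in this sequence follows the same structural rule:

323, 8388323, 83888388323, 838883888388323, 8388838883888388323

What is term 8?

Each term is the previous one with 8388 prepended.
From 8388838883888388323, 3 further steps: 8388838883888388323 → 83888388838883888388323 → 838883888388838883888388323 → (answer).

8388838883888388838883888388323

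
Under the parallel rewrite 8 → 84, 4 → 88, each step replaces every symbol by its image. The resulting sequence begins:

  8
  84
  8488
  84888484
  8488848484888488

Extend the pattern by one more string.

Rewriting the 16 symbols of 8488848484888488 one by one yields 84 88 84 84 84 88 84 88 84 88 84 84 84 88 84 84; concatenated:

84888484848884888488848484888484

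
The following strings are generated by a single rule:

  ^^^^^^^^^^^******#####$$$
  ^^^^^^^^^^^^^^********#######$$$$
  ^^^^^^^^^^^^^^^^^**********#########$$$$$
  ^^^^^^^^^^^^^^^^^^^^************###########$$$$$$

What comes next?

Each string has the form ^^{3n+2} *^{2n} #^{2n-1} $^{n}, where the shown terms are n = 3, 4, 5, 6.
At n = 7 the blocks have lengths 23, 14, 13, 7.

^^^^^^^^^^^^^^^^^^^^^^^**************#############$$$$$$$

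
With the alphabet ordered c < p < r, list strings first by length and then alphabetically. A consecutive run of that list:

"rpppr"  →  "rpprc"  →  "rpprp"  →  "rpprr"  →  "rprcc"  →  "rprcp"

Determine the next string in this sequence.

rprcr

Find the rightmost character of rprcp below r, bump it to the next letter, and reset everything to its right to c.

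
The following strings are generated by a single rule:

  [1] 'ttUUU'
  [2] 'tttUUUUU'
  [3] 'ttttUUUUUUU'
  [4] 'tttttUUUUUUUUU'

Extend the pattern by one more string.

Term n consists of n+1 t's, followed by 2n+1 U's (n = 1, 2, …).
For the next term, n = 5, so the run lengths are 6, 11.

ttttttUUUUUUUUUUU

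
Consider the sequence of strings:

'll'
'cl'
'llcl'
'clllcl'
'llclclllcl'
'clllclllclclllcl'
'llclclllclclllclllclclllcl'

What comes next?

Each term (from the third on) is the two preceding terms concatenated in order: term 3 = ll·cl = llcl.
The next term joins clllclllclclllcl and llclclllclclllclllclclllcl.

clllclllclclllclllclclllclclllclllclclllcl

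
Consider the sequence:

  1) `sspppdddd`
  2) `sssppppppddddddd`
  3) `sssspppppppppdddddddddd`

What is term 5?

sssssspppppppppppppppdddddddddddddddd

Each string has the form s^{n+1} p^{3n} d^{3n+1} (n = 1, 2, …).
For term 5, n = 5, so the run lengths are 6, 15, 16.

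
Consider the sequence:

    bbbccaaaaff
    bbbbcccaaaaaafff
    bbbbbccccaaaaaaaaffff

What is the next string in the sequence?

bbbbbbcccccaaaaaaaaaafffff

Each string has the form b^{n+1} c^{n} a^{2n} f^{n}, where the shown terms are n = 2, 3, 4.
For the next term, n = 5, so the run lengths are 6, 5, 10, 5.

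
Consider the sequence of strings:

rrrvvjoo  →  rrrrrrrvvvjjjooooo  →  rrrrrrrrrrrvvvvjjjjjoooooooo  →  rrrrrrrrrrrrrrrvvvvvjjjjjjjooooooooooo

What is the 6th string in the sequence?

The n-th term is 4n-1 r's then n+1 v's then 2n-1 j's then 3n-1 o's (n = 1, 2, …).
For term 6, n = 6, so the run lengths are 23, 7, 11, 17.

rrrrrrrrrrrrrrrrrrrrrrrvvvvvvvjjjjjjjjjjjooooooooooooooooo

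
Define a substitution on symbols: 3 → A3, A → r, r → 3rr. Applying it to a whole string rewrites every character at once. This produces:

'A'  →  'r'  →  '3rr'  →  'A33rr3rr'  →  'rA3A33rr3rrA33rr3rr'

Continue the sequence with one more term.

Rewriting the 19 symbols of rA3A33rr3rrA33rr3rr one by one yields 3rr r A3 r A3 A3 3rr 3rr A3 3rr 3rr r A3 A3 3rr 3rr A3 3rr 3rr; concatenated:

3rrrA3rA3A33rr3rrA33rr3rrrA3A33rr3rrA33rr3rr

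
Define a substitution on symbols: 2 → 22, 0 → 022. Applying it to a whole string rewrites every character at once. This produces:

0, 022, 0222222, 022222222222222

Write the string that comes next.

φ(022222222222222) expands symbol-by-symbol to 022 22 22 22 22 22 22 22 22 22 22 22 22 22 22; joining the 15 pieces gives the next term.

0222222222222222222222222222222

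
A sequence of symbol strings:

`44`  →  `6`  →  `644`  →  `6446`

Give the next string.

6446644

This is a Fibonacci-style word recurrence s(k) = s(k−1)·s(k−2): e.g. 6·44 = 644.
Continuing: 6446 · 644 gives term 5.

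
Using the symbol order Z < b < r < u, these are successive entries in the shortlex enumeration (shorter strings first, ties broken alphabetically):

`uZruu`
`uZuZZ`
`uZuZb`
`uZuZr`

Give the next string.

uZuZu

The successor of uZuZr increments the rightmost position that isn't already u and resets every position after it to Z.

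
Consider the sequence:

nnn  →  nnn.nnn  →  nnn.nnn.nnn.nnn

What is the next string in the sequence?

s(k+1) = s(k)·.·s(k) — each term doubles the last with '.' between the halves.
Doubling nnn.nnn.nnn.nnn with '.' between the halves:

nnn.nnn.nnn.nnn.nnn.nnn.nnn.nnn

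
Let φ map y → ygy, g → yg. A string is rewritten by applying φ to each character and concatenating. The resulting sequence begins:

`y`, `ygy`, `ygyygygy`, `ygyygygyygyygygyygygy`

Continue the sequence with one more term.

ygyygygyygyygygyygygyygyygygyygyygygyygygyygyygygyygygy

Applying the rule to each of the 21 symbols of ygyygygyygyygygyygygy gives the pieces ygy yg ygy ygy yg ygy yg ygy ygy yg ygy ygy yg ygy yg ygy ygy yg ygy yg ygy, which concatenate to the answer.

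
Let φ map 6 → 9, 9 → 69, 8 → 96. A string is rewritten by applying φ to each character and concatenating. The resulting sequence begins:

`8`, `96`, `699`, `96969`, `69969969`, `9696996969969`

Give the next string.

699699696996996969969

Applying the rule to each of the 13 symbols of 9696996969969 gives the pieces 69 9 69 9 69 69 9 69 9 69 69 9 69, which concatenate to the answer.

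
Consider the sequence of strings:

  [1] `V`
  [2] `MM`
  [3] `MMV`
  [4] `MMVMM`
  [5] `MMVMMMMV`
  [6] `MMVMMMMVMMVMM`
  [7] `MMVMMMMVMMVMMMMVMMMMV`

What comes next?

MMVMMMMVMMVMMMMVMMMMVMMVMMMMVMMVMM

From term 3 onward, concatenate the last term with the second-to-last: MM·V = MMV, MMV·MM = MMVMM, …
Continuing: MMVMMMMVMMVMMMMVMMMMV · MMVMMMMVMMVMM gives term 8.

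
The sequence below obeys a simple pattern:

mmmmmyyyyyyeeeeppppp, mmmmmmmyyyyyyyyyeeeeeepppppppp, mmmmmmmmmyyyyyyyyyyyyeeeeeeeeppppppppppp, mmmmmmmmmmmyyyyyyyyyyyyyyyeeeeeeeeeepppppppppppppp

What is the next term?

Reading off run lengths: m runs 5, 7, 9, 11; y runs 6, 9, 12, 15; e runs 4, 6, 8, 10; p runs 5, 8, 11, 14 — each is linear in n, where the shown terms are n = 2, 3, 4, 5.
At n = 6 the blocks have lengths 13, 18, 12, 17.

mmmmmmmmmmmmmyyyyyyyyyyyyyyyyyyeeeeeeeeeeeeppppppppppppppppp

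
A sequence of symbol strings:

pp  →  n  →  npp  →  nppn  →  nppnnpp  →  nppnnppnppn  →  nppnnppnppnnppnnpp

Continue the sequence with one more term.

Each term (from the third on) is the previous term followed by the one before it: term 3 = n·pp = npp.
So term 8 is nppnnppnppnnppnnpp·nppnnppnppn.

nppnnppnppnnppnnppnppnnppnppn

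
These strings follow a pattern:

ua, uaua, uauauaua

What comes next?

s(k+1) = s(k)·s(k) — each term doubles the last.
Doubling uauauaua:

uauauauauauauaua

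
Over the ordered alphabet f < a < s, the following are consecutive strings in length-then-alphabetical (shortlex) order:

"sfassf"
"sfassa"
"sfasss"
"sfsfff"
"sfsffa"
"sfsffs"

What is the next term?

sfsfaf

Find the rightmost character of sfsffs below s, bump it to the next letter, and reset everything to its right to f.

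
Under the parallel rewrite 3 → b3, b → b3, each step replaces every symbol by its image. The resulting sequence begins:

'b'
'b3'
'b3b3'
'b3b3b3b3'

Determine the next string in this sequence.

Expanding b3b3b3b3: b→b3, 3→b3, b→b3, 3→b3, b→b3, 3→b3, b→b3, 3→b3. Concatenated: b3 b3 b3 b3 b3 b3 b3 b3.

b3b3b3b3b3b3b3b3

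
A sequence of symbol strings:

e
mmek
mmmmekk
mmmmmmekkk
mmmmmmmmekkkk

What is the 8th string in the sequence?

mmmmmmmmmmmmmmekkkkkkk

Each term wraps the previous one in mm on the left and k on the right.
From mmmmmmmmekkkk, 3 further steps: mmmmmmmmekkkk → mmmmmmmmmmekkkkk → mmmmmmmmmmmmekkkkkk → (answer).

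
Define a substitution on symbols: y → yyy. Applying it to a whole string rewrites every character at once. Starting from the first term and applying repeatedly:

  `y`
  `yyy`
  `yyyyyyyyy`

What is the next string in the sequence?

Expanding yyyyyyyyy: y→yyy, y→yyy, y→yyy, y→yyy, y→yyy, y→yyy, y→yyy, y→yyy, y→yyy. Concatenated: yyy yyy yyy yyy yyy yyy yyy yyy yyy.

yyyyyyyyyyyyyyyyyyyyyyyyyyy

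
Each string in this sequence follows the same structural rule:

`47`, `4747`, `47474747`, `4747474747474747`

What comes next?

Each string is two copies of the previous one concatenated.
Doubling 4747474747474747:

47474747474747474747474747474747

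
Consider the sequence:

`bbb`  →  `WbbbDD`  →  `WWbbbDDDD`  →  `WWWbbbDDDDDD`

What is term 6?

WWWWWbbbDDDDDDDDDD

Every step adds W to the front and DD to the end of the previous string.
From WWWbbbDDDDDD, 2 further steps: WWWbbbDDDDDD → WWWWbbbDDDDDDDD → (answer).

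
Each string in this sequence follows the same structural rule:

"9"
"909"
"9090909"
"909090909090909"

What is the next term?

s(k+1) = s(k)·0·s(k) — each term doubles the last with '0' between the halves.
Doubling 909090909090909 with '0' between the halves:

9090909090909090909090909090909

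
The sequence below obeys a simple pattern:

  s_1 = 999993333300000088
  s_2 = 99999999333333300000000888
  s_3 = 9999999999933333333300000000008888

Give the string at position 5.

The n-th term is 3n-1 9's then 2n+1 3's then 2n+2 0's then n 8's, where the shown terms are n = 2, 3, 4.
For term 5, n = 6, so the run lengths are 17, 13, 14, 6.

99999999999999999333333333333300000000000000888888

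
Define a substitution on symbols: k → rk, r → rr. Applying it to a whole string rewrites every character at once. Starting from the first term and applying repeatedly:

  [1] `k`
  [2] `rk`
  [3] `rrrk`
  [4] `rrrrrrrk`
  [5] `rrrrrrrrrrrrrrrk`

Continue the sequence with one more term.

Applying the rule to each of the 16 symbols of rrrrrrrrrrrrrrrk gives the pieces rr rr rr rr rr rr rr rr rr rr rr rr rr rr rr rk, which concatenate to the answer.

rrrrrrrrrrrrrrrrrrrrrrrrrrrrrrrk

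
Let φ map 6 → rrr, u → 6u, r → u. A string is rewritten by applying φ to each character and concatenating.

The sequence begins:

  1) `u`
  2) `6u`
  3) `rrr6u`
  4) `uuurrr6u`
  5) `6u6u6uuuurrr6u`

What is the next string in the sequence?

rrr6urrr6urrr6u6u6u6uuuurrr6u

Replace each of the 14 characters of 6u6u6uuuurrr6u in place — rrr 6u rrr 6u rrr 6u 6u 6u 6u u u u rrr 6u — and concatenate.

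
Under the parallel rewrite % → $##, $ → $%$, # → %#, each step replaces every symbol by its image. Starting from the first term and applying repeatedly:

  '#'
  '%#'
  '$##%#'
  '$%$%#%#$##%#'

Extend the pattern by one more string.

$%$$##$%$$##%#$##%#$%$%#%#$##%#

Apply φ to $%$%#%#$##%# symbol by symbol: $→$%$, %→$##, $→$%$, %→$##, #→%#, %→$##, #→%#, $→$%$, #→%#, #→%#, %→$##, #→%#; joined: $%$ $## $%$ $## %# $## %# $%$ %# %# $## %#.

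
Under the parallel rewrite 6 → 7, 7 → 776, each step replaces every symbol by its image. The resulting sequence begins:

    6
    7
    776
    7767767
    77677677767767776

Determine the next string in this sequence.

77677677767767776776776777677677767767767

Replace each of the 17 characters of 77677677767767776 in place — 776 776 7 776 776 7 776 776 776 7 776 776 7 776 776 776 7 — and concatenate.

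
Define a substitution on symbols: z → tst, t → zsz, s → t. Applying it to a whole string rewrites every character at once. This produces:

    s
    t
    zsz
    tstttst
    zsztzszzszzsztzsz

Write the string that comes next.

φ(zsztzszzszzsztzsz) expands symbol-by-symbol to tst t tst zsz tst t tst tst t tst tst t tst zsz tst t tst; joining the 17 pieces gives the next term.

tstttstzsztstttsttstttsttstttstzsztstttst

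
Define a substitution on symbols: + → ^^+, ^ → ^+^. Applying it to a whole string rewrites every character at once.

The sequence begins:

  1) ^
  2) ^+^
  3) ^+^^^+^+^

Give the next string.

^+^^^+^+^^+^^+^^^+^+^^^+^+^

Rewriting each symbol of ^+^^^+^+^: ^→^+^, +→^^+, ^→^+^, ^→^+^, ^→^+^, +→^^+, ^→^+^, +→^^+, ^→^+^, which concatenates to ^+^ ^^+ ^+^ ^+^ ^+^ ^^+ ^+^ ^^+ ^+^.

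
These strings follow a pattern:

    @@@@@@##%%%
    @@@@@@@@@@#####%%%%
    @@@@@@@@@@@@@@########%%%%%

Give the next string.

Term n consists of 4n+2 @'s, followed by 3n-1 #'s, followed by n+2 %'s (n = 1, 2, …).
Setting n = 4 gives 18, 11, 6 characters in each block.

@@@@@@@@@@@@@@@@@@###########%%%%%%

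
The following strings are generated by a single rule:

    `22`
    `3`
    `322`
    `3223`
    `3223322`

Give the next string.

32233223223

Each term (from the third on) is the previous term followed by the one before it: term 3 = 3·22 = 322.
So term 6 is 3223322·3223.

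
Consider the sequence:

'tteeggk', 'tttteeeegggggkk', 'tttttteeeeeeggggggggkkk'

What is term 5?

tttttttttteeeeeeeeeeggggggggggggggkkkkk

Term n consists of 2n t's, followed by 2n e's, followed by 3n-1 g's, followed by n k's (n = 1, 2, …).
Setting n = 5 gives 10, 10, 14, 5 characters in each block.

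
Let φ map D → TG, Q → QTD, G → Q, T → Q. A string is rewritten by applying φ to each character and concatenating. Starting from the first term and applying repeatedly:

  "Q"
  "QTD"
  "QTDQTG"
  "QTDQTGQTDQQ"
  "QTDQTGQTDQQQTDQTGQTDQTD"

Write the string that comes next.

Rewriting the 23 symbols of QTDQTGQTDQQQTDQTGQTDQTD one by one yields QTD Q TG QTD Q Q QTD Q TG QTD QTD QTD Q TG QTD Q Q QTD Q TG QTD Q TG; concatenated:

QTDQTGQTDQQQTDQTGQTDQTDQTDQTGQTDQQQTDQTGQTDQTG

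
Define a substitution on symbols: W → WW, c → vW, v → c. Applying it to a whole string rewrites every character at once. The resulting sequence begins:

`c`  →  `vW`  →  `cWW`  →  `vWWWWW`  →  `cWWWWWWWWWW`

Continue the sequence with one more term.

vWWWWWWWWWWWWWWWWWWWWW

Apply φ to cWWWWWWWWWW symbol by symbol: c→vW, W→WW, W→WW, W→WW, W→WW, W→WW, W→WW, W→WW, W→WW, W→WW, W→WW; joined: vW WW WW WW WW WW WW WW WW WW WW.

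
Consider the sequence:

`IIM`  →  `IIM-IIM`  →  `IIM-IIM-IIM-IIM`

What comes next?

Each string is two copies of the previous one joined by '-'.
Doubling IIM-IIM-IIM-IIM with '-' between the halves:

IIM-IIM-IIM-IIM-IIM-IIM-IIM-IIM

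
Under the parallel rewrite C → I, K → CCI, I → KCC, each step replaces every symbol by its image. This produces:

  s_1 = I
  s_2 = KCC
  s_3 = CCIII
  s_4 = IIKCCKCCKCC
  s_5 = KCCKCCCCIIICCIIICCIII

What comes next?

CCIIICCIIIIIKCCKCCKCCIIKCCKCCKCCIIKCCKCCKCC

φ(KCCKCCCCIIICCIIICCIII) expands symbol-by-symbol to CCI I I CCI I I I I KCC KCC KCC I I KCC KCC KCC I I KCC KCC KCC; joining the 21 pieces gives the next term.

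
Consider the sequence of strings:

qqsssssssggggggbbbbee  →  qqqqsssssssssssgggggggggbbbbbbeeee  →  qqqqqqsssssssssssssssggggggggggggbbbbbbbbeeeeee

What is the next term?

Term n consists of 2n-2 q's, followed by 4n-1 s's, followed by 3n g's, followed by 2n b's, followed by 2n-2 e's, where the shown terms are n = 2, 3, 4.
Setting n = 5 gives 8, 19, 15, 10, 8 characters in each block.

qqqqqqqqsssssssssssssssssssgggggggggggggggbbbbbbbbbbeeeeeeee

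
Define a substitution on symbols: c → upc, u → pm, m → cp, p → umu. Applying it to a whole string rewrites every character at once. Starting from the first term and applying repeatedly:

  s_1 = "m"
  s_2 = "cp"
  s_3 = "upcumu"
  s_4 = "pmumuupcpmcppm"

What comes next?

umucppmcppmpmumuupcumucpupcumuumucp

φ(pmumuupcpmcppm) expands symbol-by-symbol to umu cp pm cp pm pm umu upc umu cp upc umu umu cp; joining the 14 pieces gives the next term.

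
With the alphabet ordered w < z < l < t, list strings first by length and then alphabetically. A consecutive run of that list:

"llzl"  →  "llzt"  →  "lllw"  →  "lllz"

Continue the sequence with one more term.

llll

The successor of lllz increments the rightmost position that isn't already t and resets every position after it to w.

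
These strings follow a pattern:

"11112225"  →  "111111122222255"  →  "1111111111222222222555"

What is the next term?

Term n consists of 3n+1 1's, followed by 3n 2's, followed by n 5's (n = 1, 2, …).
Setting n = 4 gives 13, 12, 4 characters in each block.

11111111111112222222222225555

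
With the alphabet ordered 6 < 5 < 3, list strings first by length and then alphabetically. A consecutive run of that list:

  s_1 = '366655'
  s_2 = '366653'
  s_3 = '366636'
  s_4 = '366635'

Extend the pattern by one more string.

Find the rightmost character of 366635 below 3, bump it to the next letter, and reset everything to its right to 6.

366633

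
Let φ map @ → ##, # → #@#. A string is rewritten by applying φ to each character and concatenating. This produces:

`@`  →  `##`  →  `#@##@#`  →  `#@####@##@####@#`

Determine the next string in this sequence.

Applying the rule to each of the 16 symbols of #@####@##@####@# gives the pieces #@# ## #@# #@# #@# #@# ## #@# #@# ## #@# #@# #@# #@# ## #@#, which concatenate to the answer.

#@####@##@##@##@####@##@####@##@##@##@####@#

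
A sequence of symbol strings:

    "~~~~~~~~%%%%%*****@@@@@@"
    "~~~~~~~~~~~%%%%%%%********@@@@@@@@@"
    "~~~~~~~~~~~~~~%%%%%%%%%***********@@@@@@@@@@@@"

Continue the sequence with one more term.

~~~~~~~~~~~~~~~~~%%%%%%%%%%%**************@@@@@@@@@@@@@@@

Term n consists of 3n+2 ~'s, followed by 2n+1 %'s, followed by 3n-1 *'s, followed by 3n @'s, where the shown terms are n = 2, 3, 4.
Setting n = 5 gives 17, 11, 14, 15 characters in each block.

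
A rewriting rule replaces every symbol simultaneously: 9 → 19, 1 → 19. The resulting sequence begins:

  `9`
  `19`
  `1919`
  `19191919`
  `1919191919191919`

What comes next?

Rewriting the 16 symbols of 1919191919191919 one by one yields 19 19 19 19 19 19 19 19 19 19 19 19 19 19 19 19; concatenated:

19191919191919191919191919191919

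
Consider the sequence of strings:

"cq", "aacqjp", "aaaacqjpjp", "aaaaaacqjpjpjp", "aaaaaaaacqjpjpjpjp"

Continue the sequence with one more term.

s(k+1) = aa·s(k)·jp, so each term gains aa as a prefix and jp as a suffix.
Applying this once more to aaaaaaaacqjpjpjpjp:

aaaaaaaaaacqjpjpjpjpjp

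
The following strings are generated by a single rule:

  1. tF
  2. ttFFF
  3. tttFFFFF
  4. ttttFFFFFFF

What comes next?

tttttFFFFFFFFF

Term n consists of n t's, followed by 2n-1 F's (n = 1, 2, …).
Setting n = 5 gives 5, 9 characters in each block.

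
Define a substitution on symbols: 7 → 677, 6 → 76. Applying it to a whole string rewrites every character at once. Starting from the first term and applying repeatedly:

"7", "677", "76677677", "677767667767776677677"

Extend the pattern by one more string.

7667767767776677767667767776677677677767667767776677677

Applying the rule to each of the 21 symbols of 677767667767776677677 gives the pieces 76 677 677 677 76 677 76 76 677 677 76 677 677 677 76 76 677 677 76 677 677, which concatenate to the answer.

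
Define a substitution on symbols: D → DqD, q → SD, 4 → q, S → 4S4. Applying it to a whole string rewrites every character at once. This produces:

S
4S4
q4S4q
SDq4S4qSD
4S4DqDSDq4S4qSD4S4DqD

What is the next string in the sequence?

Replace each of the 21 characters of 4S4DqDSDq4S4qSD4S4DqD in place — q 4S4 q DqD SD DqD 4S4 DqD SD q 4S4 q SD 4S4 DqD q 4S4 q DqD SD DqD — and concatenate.

q4S4qDqDSDDqD4S4DqDSDq4S4qSD4S4DqDq4S4qDqDSDDqD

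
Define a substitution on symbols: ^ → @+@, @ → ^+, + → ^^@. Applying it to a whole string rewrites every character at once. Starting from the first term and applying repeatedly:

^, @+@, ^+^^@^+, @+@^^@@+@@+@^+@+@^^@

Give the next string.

Replace each of the 20 characters of @+@^^@@+@@+@^+@+@^^@ in place — ^+ ^^@ ^+ @+@ @+@ ^+ ^+ ^^@ ^+ ^+ ^^@ ^+ @+@ ^^@ ^+ ^^@ ^+ @+@ @+@ ^+ — and concatenate.

^+^^@^+@+@@+@^+^+^^@^+^+^^@^+@+@^^@^+^^@^+@+@@+@^+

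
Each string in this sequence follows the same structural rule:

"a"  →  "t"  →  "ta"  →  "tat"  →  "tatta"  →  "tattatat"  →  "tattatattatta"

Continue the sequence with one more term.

This is a Fibonacci-style word recurrence s(k) = s(k−1)·s(k−2): e.g. t·a = ta.
So term 8 is tattatattatta·tattatat.

tattatattattatattatat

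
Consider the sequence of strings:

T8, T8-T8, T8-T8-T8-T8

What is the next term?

s(k+1) = s(k)·-·s(k) — each term doubles the last with '-' between the halves.
So the next term is two copies of T8-T8-T8-T8 with '-' between the halves.

T8-T8-T8-T8-T8-T8-T8-T8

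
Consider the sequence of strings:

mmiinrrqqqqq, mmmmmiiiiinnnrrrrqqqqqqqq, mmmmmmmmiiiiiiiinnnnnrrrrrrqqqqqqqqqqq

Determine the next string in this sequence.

Each string has the form m^{3n-1} i^{3n-1} n^{2n-1} r^{2n} q^{3n+2} (n = 1, 2, …).
For the next term, n = 4, so the run lengths are 11, 11, 7, 8, 14.

mmmmmmmmmmmiiiiiiiiiiinnnnnnnrrrrrrrrqqqqqqqqqqqqqq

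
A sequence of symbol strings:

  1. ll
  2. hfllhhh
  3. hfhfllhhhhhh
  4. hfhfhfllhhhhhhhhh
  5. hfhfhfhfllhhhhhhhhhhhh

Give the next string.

Every step adds hf to the front and hhh to the end of the previous string.
Applying this once more to hfhfhfhfllhhhhhhhhhhhh:

hfhfhfhfhfllhhhhhhhhhhhhhhh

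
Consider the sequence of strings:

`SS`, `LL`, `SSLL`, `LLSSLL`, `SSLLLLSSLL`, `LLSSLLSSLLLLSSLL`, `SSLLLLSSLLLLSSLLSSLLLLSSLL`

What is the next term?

This is a Fibonacci-style word recurrence s(k) = s(k−2)·s(k−1): e.g. SS·LL = SSLL.
So term 8 is LLSSLLSSLLLLSSLL·SSLLLLSSLLLLSSLLSSLLLLSSLL.

LLSSLLSSLLLLSSLLSSLLLLSSLLLLSSLLSSLLLLSSLL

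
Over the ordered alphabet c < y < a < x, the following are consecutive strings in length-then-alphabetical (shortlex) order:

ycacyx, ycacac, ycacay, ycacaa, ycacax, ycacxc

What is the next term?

ycacxy

The successor of ycacxc increments the rightmost position that isn't already x and resets every position after it to c.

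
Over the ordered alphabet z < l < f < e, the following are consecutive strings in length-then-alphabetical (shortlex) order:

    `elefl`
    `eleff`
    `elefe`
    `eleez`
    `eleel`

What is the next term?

eleef

The successor of eleel increments the rightmost position that isn't already e and resets every position after it to z.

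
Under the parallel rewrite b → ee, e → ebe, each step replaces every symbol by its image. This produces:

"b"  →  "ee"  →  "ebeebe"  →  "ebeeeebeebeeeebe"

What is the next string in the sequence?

Rewriting the 16 symbols of ebeeeebeebeeeebe one by one yields ebe ee ebe ebe ebe ebe ee ebe ebe ee ebe ebe ebe ebe ee ebe; concatenated:

ebeeeebeebeebeebeeeebeebeeeebeebeebeebeeeebe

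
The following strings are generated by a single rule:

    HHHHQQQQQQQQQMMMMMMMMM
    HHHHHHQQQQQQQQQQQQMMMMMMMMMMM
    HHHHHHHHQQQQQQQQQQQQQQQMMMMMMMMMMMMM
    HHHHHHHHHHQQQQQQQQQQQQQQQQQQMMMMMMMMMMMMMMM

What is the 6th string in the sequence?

HHHHHHHHHHHHHHQQQQQQQQQQQQQQQQQQQQQQQQMMMMMMMMMMMMMMMMMMM

The n-th term is 2n-2 H's then 3n Q's then 2n+3 M's, where the shown terms are n = 3, 4, 5, 6.
At n = 8 the blocks have lengths 14, 24, 19.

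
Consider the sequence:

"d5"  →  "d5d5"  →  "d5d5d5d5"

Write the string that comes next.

d5d5d5d5d5d5d5d5

Each string is two copies of the previous one concatenated.
One more doubling of d5d5d5d5 gives the answer.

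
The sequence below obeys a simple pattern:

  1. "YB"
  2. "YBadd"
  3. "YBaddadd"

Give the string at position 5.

Every step adds add to the end: s(k+1) = s(k)·add.
From YBaddadd, 2 further steps: YBaddadd → YBaddaddadd → (answer).

YBaddaddaddadd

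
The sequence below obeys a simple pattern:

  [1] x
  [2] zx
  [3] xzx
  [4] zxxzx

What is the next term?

xzxzxxzx

Each term (from the third on) is the two preceding terms concatenated in order: term 3 = x·zx = xzx.
The next term joins xzx and zxxzx.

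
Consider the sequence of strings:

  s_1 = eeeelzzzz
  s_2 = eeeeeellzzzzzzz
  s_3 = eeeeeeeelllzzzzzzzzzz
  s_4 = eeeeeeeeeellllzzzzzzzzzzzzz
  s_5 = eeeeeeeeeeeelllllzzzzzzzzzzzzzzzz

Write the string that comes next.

Each string has the form e^{2n+2} l^{n} z^{3n+1} (n = 1, 2, …).
At n = 6 the blocks have lengths 14, 6, 19.

eeeeeeeeeeeeeellllllzzzzzzzzzzzzzzzzzzz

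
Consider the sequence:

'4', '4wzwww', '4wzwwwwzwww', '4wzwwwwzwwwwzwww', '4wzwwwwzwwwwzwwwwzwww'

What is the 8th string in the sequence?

4wzwwwwzwwwwzwwwwzwwwwzwwwwzwwwwzwww

Each term is the previous one with wzwww appended.
From 4wzwwwwzwwwwzwwwwzwww, 3 further steps: 4wzwwwwzwwwwzwwwwzwww → 4wzwwwwzwwwwzwwwwzwwwwzwww → 4wzwwwwzwwwwzwwwwzwwwwzwwwwzwww → (answer).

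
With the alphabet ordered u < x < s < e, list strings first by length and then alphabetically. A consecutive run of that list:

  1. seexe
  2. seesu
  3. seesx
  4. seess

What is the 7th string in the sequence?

Advancing 3 positions from seess through seess → seese → seeeu reaches term 7.

seeex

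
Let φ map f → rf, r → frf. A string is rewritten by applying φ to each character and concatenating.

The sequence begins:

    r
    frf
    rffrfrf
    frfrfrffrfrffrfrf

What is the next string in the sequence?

φ(frfrfrffrfrffrfrf) expands symbol-by-symbol to rf frf rf frf rf frf rf rf frf rf frf rf rf frf rf frf rf; joining the 17 pieces gives the next term.

rffrfrffrfrffrfrfrffrfrffrfrfrffrfrffrfrf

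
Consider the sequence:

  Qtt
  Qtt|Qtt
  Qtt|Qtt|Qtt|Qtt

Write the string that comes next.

Qtt|Qtt|Qtt|Qtt|Qtt|Qtt|Qtt|Qtt

Each string is two copies of the previous one joined by '|'.
So the next term is two copies of Qtt|Qtt|Qtt|Qtt with '|' between the halves.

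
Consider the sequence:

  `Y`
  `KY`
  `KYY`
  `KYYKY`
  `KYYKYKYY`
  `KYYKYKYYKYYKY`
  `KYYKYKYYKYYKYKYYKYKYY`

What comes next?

Each term (from the third on) is the previous term followed by the one before it: term 3 = KY·Y = KYY.
Continuing: KYYKYKYYKYYKYKYYKYKYY · KYYKYKYYKYYKY gives term 8.

KYYKYKYYKYYKYKYYKYKYYKYYKYKYYKYYKY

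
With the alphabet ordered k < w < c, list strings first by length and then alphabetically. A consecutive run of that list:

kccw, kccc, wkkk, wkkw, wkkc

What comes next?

wkwk

Treat wkkc as a base-3 numeral over the given alphabet and add one, carrying through any trailing c's.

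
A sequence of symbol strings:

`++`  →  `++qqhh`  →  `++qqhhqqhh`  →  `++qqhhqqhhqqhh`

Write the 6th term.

++qqhhqqhhqqhhqqhhqqhh

Each term is the previous one with qqhh appended.
From ++qqhhqqhhqqhh, 2 further steps: ++qqhhqqhhqqhh → ++qqhhqqhhqqhhqqhh → (answer).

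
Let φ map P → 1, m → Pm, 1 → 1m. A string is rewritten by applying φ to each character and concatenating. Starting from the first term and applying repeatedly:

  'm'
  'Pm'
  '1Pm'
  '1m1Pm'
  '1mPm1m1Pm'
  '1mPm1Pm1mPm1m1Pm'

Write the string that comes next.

1mPm1Pm1m1Pm1mPm1Pm1mPm1m1Pm

Replace each of the 16 characters of 1mPm1Pm1mPm1m1Pm in place — 1m Pm 1 Pm 1m 1 Pm 1m Pm 1 Pm 1m Pm 1m 1 Pm — and concatenate.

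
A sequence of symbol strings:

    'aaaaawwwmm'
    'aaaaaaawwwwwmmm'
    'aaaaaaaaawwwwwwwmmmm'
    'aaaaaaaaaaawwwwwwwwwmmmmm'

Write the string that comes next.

The n-th term is 2n+1 a's then 2n-1 w's then n m's, where the shown terms are n = 2, 3, 4, 5.
At n = 6 the blocks have lengths 13, 11, 6.

aaaaaaaaaaaaawwwwwwwwwwwmmmmmm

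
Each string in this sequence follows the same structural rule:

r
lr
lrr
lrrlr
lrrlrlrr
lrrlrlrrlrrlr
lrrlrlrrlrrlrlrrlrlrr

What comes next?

From term 3 onward, concatenate the last term with the second-to-last: lr·r = lrr, lrr·lr = lrrlr, …
Continuing: lrrlrlrrlrrlrlrrlrlrr · lrrlrlrrlrrlr gives term 8.

lrrlrlrrlrrlrlrrlrlrrlrrlrlrrlrrlr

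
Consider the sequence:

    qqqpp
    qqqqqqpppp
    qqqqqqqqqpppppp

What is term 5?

qqqqqqqqqqqqqqqpppppppppp

Each string has the form q^{3n} p^{2n} (n = 1, 2, …).
At n = 5 the blocks have lengths 15, 10.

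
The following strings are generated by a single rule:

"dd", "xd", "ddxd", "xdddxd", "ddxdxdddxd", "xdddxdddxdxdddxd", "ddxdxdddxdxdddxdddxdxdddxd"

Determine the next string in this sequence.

xdddxdddxdxdddxdddxdxdddxdxdddxdddxdxdddxd

This is a Fibonacci-style word recurrence s(k) = s(k−2)·s(k−1): e.g. dd·xd = ddxd.
So term 8 is xdddxdddxdxdddxd·ddxdxdddxdxdddxdddxdxdddxd.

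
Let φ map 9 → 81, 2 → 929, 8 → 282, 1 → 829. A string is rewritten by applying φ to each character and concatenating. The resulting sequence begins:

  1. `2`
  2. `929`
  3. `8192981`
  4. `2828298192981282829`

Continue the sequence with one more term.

Rewriting the 19 symbols of 2828298192981282829 one by one yields 929 282 929 282 929 81 282 829 81 929 81 282 829 929 282 929 282 929 81; concatenated:

92928292928292981282829819298128282992928292928292981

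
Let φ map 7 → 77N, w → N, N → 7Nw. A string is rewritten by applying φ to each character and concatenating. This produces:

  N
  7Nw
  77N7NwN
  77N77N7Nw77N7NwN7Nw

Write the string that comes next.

φ(77N77N7Nw77N7NwN7Nw) expands symbol-by-symbol to 77N 77N 7Nw 77N 77N 7Nw 77N 7Nw N 77N 77N 7Nw 77N 7Nw N 7Nw 77N 7Nw N; joining the 19 pieces gives the next term.

77N77N7Nw77N77N7Nw77N7NwN77N77N7Nw77N7NwN7Nw77N7NwN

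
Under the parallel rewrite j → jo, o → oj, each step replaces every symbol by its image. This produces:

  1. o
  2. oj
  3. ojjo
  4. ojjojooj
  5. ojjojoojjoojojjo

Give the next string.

ojjojoojjoojojjojoojojjoojjojooj

φ(ojjojoojjoojojjo) expands symbol-by-symbol to oj jo jo oj jo oj oj jo jo oj oj jo oj jo jo oj; joining the 16 pieces gives the next term.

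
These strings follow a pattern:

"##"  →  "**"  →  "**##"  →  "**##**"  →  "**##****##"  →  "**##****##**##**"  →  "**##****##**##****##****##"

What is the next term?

Each term (from the third on) is the previous term followed by the one before it: term 3 = **·## = **##.
So term 8 is **##****##**##****##****##·**##****##**##**.

**##****##**##****##****##**##****##**##**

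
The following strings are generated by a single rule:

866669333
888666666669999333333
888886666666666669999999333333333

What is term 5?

Reading off run lengths: 8 runs 1, 3, 5; 6 runs 4, 8, 12; 9 runs 1, 4, 7; 3 runs 3, 6, 9 — each is linear in n (n = 1, 2, …).
At n = 5 the blocks have lengths 9, 20, 13, 15.

888888888666666666666666666669999999999999333333333333333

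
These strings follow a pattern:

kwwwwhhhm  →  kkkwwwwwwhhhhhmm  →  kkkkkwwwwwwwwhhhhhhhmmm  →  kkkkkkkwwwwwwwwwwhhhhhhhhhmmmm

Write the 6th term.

kkkkkkkkkkkwwwwwwwwwwwwwwhhhhhhhhhhhhhmmmmmm

The n-th term is 2n-1 k's then 2n+2 w's then 2n+1 h's then n m's (n = 1, 2, …).
At n = 6 the blocks have lengths 11, 14, 13, 6.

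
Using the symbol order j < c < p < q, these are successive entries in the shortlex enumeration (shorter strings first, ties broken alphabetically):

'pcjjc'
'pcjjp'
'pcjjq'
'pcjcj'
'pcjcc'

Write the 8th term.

pcjpj

Continuing the enumeration 3 steps past pcjcc: pcjcc → pcjcp → pcjcq → (answer).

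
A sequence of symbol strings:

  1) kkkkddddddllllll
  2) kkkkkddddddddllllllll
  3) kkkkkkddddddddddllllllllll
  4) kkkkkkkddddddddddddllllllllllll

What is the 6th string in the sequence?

Each string has the form k^{n+1} d^{2n} l^{2n}, where the shown terms are n = 3, 4, 5, 6.
For term 6, n = 8, so the run lengths are 9, 16, 16.

kkkkkkkkkddddddddddddddddllllllllllllllll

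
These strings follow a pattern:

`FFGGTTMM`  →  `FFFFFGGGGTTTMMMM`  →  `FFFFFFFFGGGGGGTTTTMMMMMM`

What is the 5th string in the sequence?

FFFFFFFFFFFFFFGGGGGGGGGGTTTTTTMMMMMMMMMM

The n-th term is 3n-1 F's then 2n G's then n+1 T's then 2n M's (n = 1, 2, …).
At n = 5 the blocks have lengths 14, 10, 6, 10.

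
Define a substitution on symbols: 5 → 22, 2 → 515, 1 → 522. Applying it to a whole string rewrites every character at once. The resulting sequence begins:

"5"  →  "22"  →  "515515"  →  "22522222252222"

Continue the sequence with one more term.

Replace each of the 14 characters of 22522222252222 in place — 515 515 22 515 515 515 515 515 515 22 515 515 515 515 — and concatenate.

5155152251551551551551551522515515515515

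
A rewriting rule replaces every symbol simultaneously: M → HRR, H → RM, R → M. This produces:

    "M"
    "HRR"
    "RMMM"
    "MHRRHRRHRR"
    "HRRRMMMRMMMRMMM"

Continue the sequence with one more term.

Replace each of the 15 characters of HRRRMMMRMMMRMMM in place — RM M M M HRR HRR HRR M HRR HRR HRR M HRR HRR HRR — and concatenate.

RMMMMHRRHRRHRRMHRRHRRHRRMHRRHRRHRR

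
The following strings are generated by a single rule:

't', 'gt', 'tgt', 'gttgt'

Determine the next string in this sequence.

Each term (from the third on) is the two preceding terms concatenated in order: term 3 = t·gt = tgt.
The next term joins tgt and gttgt.

tgtgttgt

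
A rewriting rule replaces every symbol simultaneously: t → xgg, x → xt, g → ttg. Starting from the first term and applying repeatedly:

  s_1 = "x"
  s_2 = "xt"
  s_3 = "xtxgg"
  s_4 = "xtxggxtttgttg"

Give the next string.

xtxggxtttgttgxtxggxggxggttgxggxggttg

φ(xtxggxtttgttg) expands symbol-by-symbol to xt xgg xt ttg ttg xt xgg xgg xgg ttg xgg xgg ttg; joining the 13 pieces gives the next term.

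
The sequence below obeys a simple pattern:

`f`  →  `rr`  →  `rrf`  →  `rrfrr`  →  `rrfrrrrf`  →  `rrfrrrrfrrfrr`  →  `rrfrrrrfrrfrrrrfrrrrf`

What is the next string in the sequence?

rrfrrrrfrrfrrrrfrrrrfrrfrrrrfrrfrr

From term 3 onward, concatenate the last term with the second-to-last: rr·f = rrf, rrf·rr = rrfrr, …
So term 8 is rrfrrrrfrrfrrrrfrrrrf·rrfrrrrfrrfrr.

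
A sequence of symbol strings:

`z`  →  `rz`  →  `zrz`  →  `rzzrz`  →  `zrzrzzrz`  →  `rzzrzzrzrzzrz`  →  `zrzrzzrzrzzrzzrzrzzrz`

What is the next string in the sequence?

rzzrzzrzrzzrzzrzrzzrzrzzrzzrzrzzrz

From term 3 onward, concatenate the second-to-last term with the last: z·rz = zrz, rz·zrz = rzzrz, …
The next term joins rzzrzzrzrzzrz and zrzrzzrzrzzrzzrzrzzrz.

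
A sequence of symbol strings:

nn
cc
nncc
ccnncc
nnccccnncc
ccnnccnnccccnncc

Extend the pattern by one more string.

nnccccnnccccnnccnnccccnncc

Each term (from the third on) is the two preceding terms concatenated in order: term 3 = nn·cc = nncc.
So term 7 is nnccccnncc·ccnnccnnccccnncc.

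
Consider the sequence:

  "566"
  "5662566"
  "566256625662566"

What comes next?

Each string is two copies of the previous one joined by '2'.
Doubling 566256625662566 with '2' between the halves:

5662566256625662566256625662566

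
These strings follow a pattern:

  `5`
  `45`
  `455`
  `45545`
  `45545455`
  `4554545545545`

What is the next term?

This is a Fibonacci-style word recurrence s(k) = s(k−1)·s(k−2): e.g. 45·5 = 455.
Continuing: 4554545545545 · 45545455 gives term 7.

455454554554545545455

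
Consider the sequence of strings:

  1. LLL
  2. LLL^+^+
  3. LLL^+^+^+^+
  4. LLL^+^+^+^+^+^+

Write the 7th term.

Each term is the previous one with ^+^+ appended.
From LLL^+^+^+^+^+^+, 3 further steps: LLL^+^+^+^+^+^+ → LLL^+^+^+^+^+^+^+^+ → LLL^+^+^+^+^+^+^+^+^+^+ → (answer).

LLL^+^+^+^+^+^+^+^+^+^+^+^+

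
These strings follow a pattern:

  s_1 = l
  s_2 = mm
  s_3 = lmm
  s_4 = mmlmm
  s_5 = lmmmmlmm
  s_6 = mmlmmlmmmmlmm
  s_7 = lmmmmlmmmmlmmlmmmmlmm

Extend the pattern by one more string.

This is a Fibonacci-style word recurrence s(k) = s(k−2)·s(k−1): e.g. l·mm = lmm.
So term 8 is mmlmmlmmmmlmm·lmmmmlmmmmlmmlmmmmlmm.

mmlmmlmmmmlmmlmmmmlmmmmlmmlmmmmlmm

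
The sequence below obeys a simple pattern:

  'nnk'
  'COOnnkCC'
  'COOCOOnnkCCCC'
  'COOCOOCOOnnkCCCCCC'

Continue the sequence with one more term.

COOCOOCOOCOOnnkCCCCCCCC

Each term wraps the previous one in COO on the left and CC on the right.
So the next term is COO·COOCOOCOOnnkCCCCCC·CC.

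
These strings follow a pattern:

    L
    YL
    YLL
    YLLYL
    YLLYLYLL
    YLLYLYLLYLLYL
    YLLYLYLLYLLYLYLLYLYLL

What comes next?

From term 3 onward, concatenate the last term with the second-to-last: YL·L = YLL, YLL·YL = YLLYL, …
The next term joins YLLYLYLLYLLYLYLLYLYLL and YLLYLYLLYLLYL.

YLLYLYLLYLLYLYLLYLYLLYLLYLYLLYLLYL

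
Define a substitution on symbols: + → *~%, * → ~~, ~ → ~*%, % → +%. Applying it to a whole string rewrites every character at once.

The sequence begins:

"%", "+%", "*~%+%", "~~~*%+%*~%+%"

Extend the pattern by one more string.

~*%~*%~*%~~+%*~%+%~~~*%+%*~%+%

Expanding ~~~*%+%*~%+%: ~→~*%, ~→~*%, ~→~*%, *→~~, %→+%, +→*~%, %→+%, *→~~, ~→~*%, %→+%, +→*~%, %→+%. Concatenated: ~*% ~*% ~*% ~~ +% *~% +% ~~ ~*% +% *~% +%.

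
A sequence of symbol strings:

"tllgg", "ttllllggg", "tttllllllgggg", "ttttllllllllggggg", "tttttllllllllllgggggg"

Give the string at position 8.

ttttttttllllllllllllllllggggggggg

Reading off run lengths: t runs 1, 2, 3, 4, 5; l runs 2, 4, 6, 8, 10; g runs 2, 3, 4, 5, 6 — each is linear in n (n = 1, 2, …).
At n = 8 the blocks have lengths 8, 16, 9.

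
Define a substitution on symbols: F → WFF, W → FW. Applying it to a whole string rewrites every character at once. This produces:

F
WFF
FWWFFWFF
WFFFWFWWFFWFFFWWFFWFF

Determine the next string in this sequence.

φ(WFFFWFWWFFWFFFWWFFWFF) expands symbol-by-symbol to FW WFF WFF WFF FW WFF FW FW WFF WFF FW WFF WFF WFF FW FW WFF WFF FW WFF WFF; joining the 21 pieces gives the next term.

FWWFFWFFWFFFWWFFFWFWWFFWFFFWWFFWFFWFFFWFWWFFWFFFWWFFWFF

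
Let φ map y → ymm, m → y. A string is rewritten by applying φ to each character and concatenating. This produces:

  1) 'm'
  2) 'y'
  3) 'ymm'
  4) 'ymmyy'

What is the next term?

ymmyyymmymm

Apply φ to ymmyy symbol by symbol: y→ymm, m→y, m→y, y→ymm, y→ymm; joined: ymm y y ymm ymm.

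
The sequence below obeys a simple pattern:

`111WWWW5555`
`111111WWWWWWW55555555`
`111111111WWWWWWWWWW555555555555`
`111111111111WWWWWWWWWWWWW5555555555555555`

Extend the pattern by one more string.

111111111111111WWWWWWWWWWWWWWWW55555555555555555555

The n-th term is 3n 1's then 3n+1 W's then 4n 5's (n = 1, 2, …).
For the next term, n = 5, so the run lengths are 15, 16, 20.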